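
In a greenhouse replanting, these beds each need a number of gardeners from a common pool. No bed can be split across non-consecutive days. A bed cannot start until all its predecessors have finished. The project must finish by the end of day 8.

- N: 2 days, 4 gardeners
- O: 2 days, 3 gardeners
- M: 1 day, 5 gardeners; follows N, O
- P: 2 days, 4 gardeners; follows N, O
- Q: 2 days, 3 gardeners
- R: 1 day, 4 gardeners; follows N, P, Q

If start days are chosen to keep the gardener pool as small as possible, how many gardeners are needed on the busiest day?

6

Early-start (N@1, O@1, M@3, P@3, Q@1, R@5) gives peak 10: d1:10  d2:10  d3:9  d4:4  d5:4  d6:0  d7:0  d8:0.
Shift O→3, M→5, P→6, Q→3, R→8.
Schedule N@1, O@3, M@5, P@6, Q@3, R@8: d1:4  d2:4  d3:6  d4:6  d5:5  d6:4  d7:4  d8:4 — peak 6.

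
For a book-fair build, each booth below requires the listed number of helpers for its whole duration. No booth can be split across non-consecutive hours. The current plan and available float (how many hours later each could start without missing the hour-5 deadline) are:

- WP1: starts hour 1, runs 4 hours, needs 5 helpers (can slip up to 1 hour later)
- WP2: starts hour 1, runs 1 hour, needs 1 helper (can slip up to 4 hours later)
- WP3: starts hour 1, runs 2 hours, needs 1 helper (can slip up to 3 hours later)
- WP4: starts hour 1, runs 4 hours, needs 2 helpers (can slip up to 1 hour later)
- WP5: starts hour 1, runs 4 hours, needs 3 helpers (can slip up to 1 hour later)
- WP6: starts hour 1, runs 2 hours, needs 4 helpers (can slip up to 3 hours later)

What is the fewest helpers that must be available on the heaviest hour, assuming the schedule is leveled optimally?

14

Early-start (WP1@1, WP2@1, WP3@1, WP4@1, WP5@1, WP6@1) gives peak 16: h1:16  h2:15  h3:10  h4:10  h5:0.
Shift WP6→3.
Schedule WP1@1, WP2@1, WP3@1, WP4@1, WP5@1, WP6@3: h1:12  h2:11  h3:14  h4:14  h5:0 — peak 14.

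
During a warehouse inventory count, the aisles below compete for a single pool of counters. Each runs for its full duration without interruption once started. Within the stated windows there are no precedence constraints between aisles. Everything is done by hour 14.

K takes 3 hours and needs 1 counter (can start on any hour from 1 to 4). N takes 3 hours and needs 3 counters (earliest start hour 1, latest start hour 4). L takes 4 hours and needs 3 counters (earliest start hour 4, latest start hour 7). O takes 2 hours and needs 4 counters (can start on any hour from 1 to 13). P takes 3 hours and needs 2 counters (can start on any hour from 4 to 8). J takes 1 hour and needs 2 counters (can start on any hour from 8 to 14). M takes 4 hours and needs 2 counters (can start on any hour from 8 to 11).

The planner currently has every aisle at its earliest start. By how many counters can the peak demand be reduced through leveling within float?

Early-start peak: h1:8  h2:8  h3:4  h4:5  h5:5  h6:5  h7:3  h8:4  h9:2  h10:2  h11:2  h12:0  h13:0  h14:0 ⇒ 8.
Leveled (K@1, N@1, L@4, O@12, P@8, J@11, M@8): h1:4  h2:4  h3:4  h4:3  h5:3  h6:3  h7:3  h8:4  h9:4  h10:4  h11:4  h12:4  h13:4  h14:0 ⇒ 4.
Reduction 8 − 4 = 4.

4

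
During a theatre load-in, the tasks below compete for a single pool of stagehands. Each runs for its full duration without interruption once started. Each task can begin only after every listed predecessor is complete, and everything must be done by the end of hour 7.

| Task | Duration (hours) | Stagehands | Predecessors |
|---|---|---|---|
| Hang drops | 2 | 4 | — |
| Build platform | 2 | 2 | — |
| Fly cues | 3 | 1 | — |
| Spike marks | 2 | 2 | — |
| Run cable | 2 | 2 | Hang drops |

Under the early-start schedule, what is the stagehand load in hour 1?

At early start, hour 1 has: Hang drops, Build platform, Fly cues, Spike marks.
Demand: 4 + 2 + 1 + 2 = 9.

9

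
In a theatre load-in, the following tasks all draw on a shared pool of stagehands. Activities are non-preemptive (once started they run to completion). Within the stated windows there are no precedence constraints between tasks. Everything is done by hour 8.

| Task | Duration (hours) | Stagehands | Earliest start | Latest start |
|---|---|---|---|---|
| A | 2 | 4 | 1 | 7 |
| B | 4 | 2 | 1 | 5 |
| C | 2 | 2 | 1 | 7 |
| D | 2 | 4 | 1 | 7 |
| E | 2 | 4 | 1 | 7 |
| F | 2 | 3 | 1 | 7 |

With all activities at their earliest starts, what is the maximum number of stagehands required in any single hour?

Early-start schedule: A@1, B@1, C@1, D@1, E@1, F@1.
Load per hour: hour 1: 19, hour 2: 19, hour 3: 2, hour 4: 2, hour 5: 0, hour 6: 0, hour 7: 0, hour 8: 0.
Peak is 19.

19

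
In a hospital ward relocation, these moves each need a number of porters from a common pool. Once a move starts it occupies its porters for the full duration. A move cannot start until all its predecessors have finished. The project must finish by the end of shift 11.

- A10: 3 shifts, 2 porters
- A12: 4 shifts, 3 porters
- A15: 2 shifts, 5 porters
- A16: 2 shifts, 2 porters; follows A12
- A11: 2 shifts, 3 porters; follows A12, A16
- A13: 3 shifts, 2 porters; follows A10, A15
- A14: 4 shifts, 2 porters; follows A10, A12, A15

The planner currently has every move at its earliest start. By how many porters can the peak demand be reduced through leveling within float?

Early-start peak: s1:10  s2:10  s3:5  s4:5  s5:6  s6:6  s7:5  s8:5  s9:0  s10:0  s11:0 ⇒ 10.
Leveled (A10@1, A12@1, A15@5, A16@7, A11@10, A13@7, A14@7): s1:5  s2:5  s3:5  s4:3  s5:5  s6:5  s7:6  s8:6  s9:4  s10:5  s11:3 ⇒ 6.
Reduction 10 − 6 = 4.

4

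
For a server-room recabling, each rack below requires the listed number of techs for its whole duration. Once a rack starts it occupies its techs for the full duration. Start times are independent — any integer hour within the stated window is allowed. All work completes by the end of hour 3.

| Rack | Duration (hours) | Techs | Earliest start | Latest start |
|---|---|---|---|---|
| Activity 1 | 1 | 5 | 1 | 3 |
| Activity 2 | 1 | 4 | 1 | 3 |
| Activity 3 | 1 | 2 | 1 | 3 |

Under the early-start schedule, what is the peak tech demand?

Early-start schedule: Activity 1@1, Activity 2@1, Activity 3@1.
Load per hour: hour 1: 11, hour 2: 0, hour 3: 0.
Peak is 11.

11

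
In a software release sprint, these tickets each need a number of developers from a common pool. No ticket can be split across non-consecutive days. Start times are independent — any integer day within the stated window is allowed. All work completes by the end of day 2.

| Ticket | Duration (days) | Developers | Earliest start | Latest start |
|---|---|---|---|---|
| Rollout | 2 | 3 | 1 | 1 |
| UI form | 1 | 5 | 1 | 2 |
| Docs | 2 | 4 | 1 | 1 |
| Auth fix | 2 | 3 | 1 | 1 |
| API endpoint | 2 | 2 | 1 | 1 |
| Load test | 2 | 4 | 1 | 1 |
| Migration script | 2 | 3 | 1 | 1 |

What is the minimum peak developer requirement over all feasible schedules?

Schedule Rollout@1, UI form@1, Docs@1, Auth fix@1, API endpoint@1, Load test@1, Migration script@1: d1:24  d2:19 — peak 24.
No arrangement of the 2 feasible schedules does better.

24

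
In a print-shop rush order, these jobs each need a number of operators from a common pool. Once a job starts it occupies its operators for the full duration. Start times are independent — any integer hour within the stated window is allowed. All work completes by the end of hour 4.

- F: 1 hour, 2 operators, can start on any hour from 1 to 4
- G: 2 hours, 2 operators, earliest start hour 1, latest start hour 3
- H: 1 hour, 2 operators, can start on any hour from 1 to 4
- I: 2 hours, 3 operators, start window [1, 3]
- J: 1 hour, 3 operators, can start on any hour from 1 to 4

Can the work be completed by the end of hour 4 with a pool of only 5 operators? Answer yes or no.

yes

Schedule F@1, G@1, H@3, I@2, J@4: h1:4  h2:5  h3:5  h4:3 — peak 5 ≤ 5.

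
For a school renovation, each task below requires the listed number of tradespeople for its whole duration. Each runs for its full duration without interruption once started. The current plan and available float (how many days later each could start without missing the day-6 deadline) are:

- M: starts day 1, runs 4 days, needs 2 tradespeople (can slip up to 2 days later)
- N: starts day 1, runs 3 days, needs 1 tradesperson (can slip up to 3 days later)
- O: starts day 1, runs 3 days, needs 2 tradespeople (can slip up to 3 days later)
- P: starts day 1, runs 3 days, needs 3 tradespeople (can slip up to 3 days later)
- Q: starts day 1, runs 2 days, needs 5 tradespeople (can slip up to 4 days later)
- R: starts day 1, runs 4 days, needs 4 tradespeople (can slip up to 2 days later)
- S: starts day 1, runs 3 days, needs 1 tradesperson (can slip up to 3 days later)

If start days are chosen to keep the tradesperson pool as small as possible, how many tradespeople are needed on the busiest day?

10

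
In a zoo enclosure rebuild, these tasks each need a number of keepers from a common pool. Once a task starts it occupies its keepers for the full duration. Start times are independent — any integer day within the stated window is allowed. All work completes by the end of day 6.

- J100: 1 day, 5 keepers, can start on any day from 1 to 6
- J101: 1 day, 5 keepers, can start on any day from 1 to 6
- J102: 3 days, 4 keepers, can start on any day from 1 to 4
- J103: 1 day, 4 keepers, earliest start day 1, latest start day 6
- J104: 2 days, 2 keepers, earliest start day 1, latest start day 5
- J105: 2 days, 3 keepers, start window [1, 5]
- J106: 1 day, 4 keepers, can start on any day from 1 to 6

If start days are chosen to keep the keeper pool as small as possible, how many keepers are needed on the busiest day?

8

Early-start (J100@1, J101@1, J102@1, J103@1, J104@1, J105@1, J106@1) gives peak 27: d1:27  d2:9  d3:4  d4:0  d5:0  d6:0.
Shift J101→2, J102→3, J103→3, J105→4, J106→6.
Schedule J100@1, J101@2, J102@3, J103@3, J104@1, J105@4, J106@6: d1:7  d2:7  d3:8  d4:7  d5:7  d6:4 — peak 8.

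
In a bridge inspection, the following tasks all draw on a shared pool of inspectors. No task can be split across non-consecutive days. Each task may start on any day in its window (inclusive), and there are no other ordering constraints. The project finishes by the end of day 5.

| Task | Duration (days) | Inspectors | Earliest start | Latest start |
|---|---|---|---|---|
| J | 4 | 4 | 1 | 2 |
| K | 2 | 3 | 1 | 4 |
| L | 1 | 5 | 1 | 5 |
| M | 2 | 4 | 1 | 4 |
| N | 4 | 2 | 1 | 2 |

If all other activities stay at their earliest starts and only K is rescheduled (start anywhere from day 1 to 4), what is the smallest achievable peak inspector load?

K@1: d1:18  d2:13  d3:6  d4:6  d5:0 → peak 18
K@2: d1:15  d2:13  d3:9  d4:6  d5:0 → peak 15
K@3: d1:15  d2:10  d3:9  d4:9  d5:0 → peak 15
K@4: d1:15  d2:10  d3:6  d4:9  d5:3 → peak 15
Best is K@2, peak 15.

15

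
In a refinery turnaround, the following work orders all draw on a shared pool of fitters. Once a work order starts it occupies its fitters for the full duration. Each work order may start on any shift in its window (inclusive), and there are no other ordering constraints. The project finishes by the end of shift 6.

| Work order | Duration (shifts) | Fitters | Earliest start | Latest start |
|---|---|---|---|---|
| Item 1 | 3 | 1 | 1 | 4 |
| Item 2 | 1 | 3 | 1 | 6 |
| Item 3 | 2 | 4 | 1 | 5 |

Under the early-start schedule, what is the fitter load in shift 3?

1

At early start, shift 3 has: Item 1.
Demand: 1 = 1.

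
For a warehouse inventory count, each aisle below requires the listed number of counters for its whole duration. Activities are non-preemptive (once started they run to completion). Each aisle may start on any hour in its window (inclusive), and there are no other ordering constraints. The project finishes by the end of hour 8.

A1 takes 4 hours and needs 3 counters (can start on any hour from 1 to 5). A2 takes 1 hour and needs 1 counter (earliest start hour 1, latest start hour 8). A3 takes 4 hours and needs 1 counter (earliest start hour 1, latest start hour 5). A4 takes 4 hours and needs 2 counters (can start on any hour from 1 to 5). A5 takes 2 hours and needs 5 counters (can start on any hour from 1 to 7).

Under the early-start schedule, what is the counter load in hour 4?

At early start, hour 4 has: A1, A3, A4.
Demand: 3 + 1 + 2 = 6.

6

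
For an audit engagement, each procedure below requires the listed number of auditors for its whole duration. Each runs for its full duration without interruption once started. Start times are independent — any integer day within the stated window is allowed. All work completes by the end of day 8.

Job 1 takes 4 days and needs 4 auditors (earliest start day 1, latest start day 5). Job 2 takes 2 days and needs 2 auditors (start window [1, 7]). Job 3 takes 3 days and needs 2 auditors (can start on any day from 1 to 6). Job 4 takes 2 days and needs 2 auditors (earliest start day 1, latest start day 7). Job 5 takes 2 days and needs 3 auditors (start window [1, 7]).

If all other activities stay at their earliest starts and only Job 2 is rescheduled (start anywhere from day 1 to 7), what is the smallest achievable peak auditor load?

11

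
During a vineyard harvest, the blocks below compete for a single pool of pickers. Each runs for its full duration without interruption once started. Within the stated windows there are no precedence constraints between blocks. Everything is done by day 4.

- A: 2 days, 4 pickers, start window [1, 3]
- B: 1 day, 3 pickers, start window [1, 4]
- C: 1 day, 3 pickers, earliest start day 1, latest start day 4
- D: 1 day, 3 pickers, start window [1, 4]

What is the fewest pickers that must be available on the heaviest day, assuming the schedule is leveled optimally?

6

Early-start (A@1, B@1, C@1, D@1) gives peak 13: d1:13  d2:4  d3:0  d4:0.
Shift B→3, C→3, D→4.
Schedule A@1, B@3, C@3, D@4: d1:4  d2:4  d3:6  d4:3 — peak 6.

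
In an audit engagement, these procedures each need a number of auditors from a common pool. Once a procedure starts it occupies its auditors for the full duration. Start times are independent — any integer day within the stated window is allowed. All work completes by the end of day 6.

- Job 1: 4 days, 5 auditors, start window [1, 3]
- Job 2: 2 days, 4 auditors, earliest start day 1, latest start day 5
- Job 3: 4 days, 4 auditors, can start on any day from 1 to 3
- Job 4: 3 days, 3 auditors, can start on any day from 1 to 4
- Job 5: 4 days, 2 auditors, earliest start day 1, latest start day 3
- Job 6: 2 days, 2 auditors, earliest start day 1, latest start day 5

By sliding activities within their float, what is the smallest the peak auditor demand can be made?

14

Early-start (Job 1@1, Job 2@1, Job 3@1, Job 4@1, Job 5@1, Job 6@1) gives peak 20: d1:20  d2:20  d3:14  d4:11  d5:0  d6:0.
Shift Job 4→3, Job 5→3, Job 6→5.
Schedule Job 1@1, Job 2@1, Job 3@1, Job 4@3, Job 5@3, Job 6@5: d1:13  d2:13  d3:14  d4:14  d5:7  d6:4 — peak 14.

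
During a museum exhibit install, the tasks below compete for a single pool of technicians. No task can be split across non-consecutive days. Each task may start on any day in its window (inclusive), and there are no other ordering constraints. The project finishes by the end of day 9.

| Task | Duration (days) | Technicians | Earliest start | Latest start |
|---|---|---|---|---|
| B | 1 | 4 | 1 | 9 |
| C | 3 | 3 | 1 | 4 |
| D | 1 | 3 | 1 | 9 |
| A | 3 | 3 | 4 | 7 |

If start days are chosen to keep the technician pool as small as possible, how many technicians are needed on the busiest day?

4

Early-start (B@1, C@1, D@1, A@4) gives peak 10: d1:10  d2:3  d3:3  d4:3  d5:3  d6:3  d7:0  d8:0  d9:0.
Shift C→2, D→5, A→6.
Schedule B@1, C@2, D@5, A@6: d1:4  d2:3  d3:3  d4:3  d5:3  d6:3  d7:3  d8:3  d9:0 — peak 4.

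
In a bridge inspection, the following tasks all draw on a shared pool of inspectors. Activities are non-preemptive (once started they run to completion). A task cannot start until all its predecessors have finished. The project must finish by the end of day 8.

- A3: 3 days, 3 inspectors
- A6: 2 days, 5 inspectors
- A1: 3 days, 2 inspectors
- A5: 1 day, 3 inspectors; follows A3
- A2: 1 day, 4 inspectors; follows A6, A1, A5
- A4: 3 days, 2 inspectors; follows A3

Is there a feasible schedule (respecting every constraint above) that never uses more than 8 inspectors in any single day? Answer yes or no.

yes

Schedule A3@1, A6@4, A1@1, A5@6, A2@7, A4@6: d1:5  d2:5  d3:5  d4:5  d5:5  d6:5  d7:6  d8:2 — peak 6 ≤ 8.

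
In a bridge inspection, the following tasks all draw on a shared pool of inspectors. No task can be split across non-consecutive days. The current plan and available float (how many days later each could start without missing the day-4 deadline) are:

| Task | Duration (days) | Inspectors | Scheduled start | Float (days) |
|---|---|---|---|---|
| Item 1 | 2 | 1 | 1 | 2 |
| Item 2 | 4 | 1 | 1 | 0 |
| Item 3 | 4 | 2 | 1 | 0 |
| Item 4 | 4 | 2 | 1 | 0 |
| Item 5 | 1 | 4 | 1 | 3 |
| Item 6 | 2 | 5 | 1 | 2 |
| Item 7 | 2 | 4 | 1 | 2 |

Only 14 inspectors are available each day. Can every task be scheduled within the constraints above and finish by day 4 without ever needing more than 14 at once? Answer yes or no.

yes

Schedule Item 1@1, Item 2@1, Item 3@1, Item 4@1, Item 5@3, Item 6@1, Item 7@3: d1:11  d2:11  d3:13  d4:9 — peak 13 ≤ 14.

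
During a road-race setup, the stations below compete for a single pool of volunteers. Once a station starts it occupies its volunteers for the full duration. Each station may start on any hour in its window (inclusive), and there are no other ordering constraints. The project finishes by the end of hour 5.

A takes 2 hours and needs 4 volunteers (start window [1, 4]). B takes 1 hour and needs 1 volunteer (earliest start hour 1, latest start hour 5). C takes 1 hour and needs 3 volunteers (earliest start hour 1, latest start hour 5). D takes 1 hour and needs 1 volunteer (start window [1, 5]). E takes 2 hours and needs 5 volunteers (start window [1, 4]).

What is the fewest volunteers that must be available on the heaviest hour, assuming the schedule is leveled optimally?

5

Early-start (A@1, B@1, C@1, D@1, E@1) gives peak 14: h1:14  h2:9  h3:0  h4:0  h5:0.
Shift C→3, D→2, E→4.
Schedule A@1, B@1, C@3, D@2, E@4: h1:5  h2:5  h3:3  h4:5  h5:5 — peak 5.
Total volunteer-hours = 23 over 5 hours ⇒ peak ≥ ⌈23/5⌉ = 5, so 5 is optimal.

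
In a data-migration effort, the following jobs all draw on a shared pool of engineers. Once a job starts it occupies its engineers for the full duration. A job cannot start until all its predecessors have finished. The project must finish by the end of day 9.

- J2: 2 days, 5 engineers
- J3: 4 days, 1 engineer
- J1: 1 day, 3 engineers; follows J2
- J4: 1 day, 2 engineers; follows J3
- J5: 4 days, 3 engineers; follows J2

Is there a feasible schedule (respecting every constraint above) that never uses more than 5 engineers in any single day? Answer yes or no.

Schedule J2@1, J3@3, J1@3, J4@7, J5@4: d1:5  d2:5  d3:4  d4:4  d5:4  d6:4  d7:5  d8:0  d9:0 — peak 5 ≤ 5.

yes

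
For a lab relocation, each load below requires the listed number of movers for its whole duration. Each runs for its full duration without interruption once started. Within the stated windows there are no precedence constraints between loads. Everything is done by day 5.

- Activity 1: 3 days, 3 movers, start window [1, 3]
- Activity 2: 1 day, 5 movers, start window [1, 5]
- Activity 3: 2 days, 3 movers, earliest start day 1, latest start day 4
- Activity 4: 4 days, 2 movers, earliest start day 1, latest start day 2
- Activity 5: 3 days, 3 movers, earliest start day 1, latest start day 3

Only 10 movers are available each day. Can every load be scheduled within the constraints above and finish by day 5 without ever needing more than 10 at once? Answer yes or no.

Schedule Activity 1@1, Activity 2@1, Activity 3@4, Activity 4@2, Activity 5@2: d1:8  d2:8  d3:8  d4:8  d5:5 — peak 8 ≤ 10.

yes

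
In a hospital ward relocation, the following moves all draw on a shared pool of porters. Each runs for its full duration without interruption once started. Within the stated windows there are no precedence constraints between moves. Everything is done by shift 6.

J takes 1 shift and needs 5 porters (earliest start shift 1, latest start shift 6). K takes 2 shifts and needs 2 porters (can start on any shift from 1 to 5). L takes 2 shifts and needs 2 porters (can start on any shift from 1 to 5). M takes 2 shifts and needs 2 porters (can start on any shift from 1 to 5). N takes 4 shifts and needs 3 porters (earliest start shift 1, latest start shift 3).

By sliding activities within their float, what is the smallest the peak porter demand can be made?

Early-start (J@1, K@1, L@1, M@1, N@1) gives peak 14: s1:14  s2:9  s3:3  s4:3  s5:0  s6:0.
Shift L→2, M→2, N→3.
Schedule J@1, K@1, L@2, M@2, N@3: s1:7  s2:6  s3:7  s4:3  s5:3  s6:3 — peak 7.

7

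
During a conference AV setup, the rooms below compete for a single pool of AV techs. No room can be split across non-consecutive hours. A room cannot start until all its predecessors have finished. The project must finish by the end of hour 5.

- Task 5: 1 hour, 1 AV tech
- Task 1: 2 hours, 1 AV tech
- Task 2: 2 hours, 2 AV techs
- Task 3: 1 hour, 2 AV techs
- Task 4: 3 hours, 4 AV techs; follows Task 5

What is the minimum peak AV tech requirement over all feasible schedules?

Early-start (Task 5@1, Task 1@1, Task 2@1, Task 3@1, Task 4@2) gives peak 7: h1:6  h2:7  h3:4  h4:4  h5:0.
Shift Task 3→2, Task 4→3.
Schedule Task 5@1, Task 1@1, Task 2@1, Task 3@2, Task 4@3: h1:4  h2:5  h3:4  h4:4  h5:4 — peak 5.
Total AV tech-hours = 21 over 5 hours ⇒ peak ≥ ⌈21/5⌉ = 5, so 5 is optimal.

5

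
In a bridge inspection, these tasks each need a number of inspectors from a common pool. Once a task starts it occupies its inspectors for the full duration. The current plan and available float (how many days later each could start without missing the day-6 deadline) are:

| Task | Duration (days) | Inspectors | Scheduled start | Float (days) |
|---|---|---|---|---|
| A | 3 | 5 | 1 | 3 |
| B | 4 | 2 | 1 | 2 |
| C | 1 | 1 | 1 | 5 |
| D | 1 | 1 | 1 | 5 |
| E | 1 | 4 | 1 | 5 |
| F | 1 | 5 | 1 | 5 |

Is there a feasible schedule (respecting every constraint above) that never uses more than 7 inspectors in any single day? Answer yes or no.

yes

Schedule A@1, B@1, C@4, D@4, E@5, F@6: d1:7  d2:7  d3:7  d4:4  d5:4  d6:5 — peak 7 ≤ 7.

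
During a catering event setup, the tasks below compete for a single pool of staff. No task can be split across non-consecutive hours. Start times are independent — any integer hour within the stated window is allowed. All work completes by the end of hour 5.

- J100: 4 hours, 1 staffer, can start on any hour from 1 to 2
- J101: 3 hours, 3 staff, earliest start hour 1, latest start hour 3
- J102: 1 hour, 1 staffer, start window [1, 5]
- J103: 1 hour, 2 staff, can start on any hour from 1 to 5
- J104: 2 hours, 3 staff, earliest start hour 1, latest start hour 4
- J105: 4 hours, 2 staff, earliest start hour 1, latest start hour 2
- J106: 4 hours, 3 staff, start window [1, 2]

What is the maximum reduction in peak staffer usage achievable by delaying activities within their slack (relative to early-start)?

Early-start peak: h1:15  h2:12  h3:9  h4:6  h5:0 ⇒ 15.
Leveled (J100@1, J101@1, J102@1, J103@1, J104@4, J105@1, J106@2): h1:9  h2:9  h3:9  h4:9  h5:6 ⇒ 9.
Reduction 15 − 9 = 6.

6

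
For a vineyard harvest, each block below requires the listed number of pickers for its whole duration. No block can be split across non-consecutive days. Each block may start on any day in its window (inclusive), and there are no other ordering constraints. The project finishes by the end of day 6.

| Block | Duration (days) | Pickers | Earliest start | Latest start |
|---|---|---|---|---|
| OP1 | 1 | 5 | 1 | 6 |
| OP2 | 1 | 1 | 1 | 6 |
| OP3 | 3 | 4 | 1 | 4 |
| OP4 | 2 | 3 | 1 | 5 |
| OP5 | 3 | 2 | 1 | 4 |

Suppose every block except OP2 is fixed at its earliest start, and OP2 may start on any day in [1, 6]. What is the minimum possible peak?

OP2@1: d1:15  d2:9  d3:6  d4:0  d5:0  d6:0 → peak 15
OP2@2: d1:14  d2:10  d3:6  d4:0  d5:0  d6:0 → peak 14
OP2@3: d1:14  d2:9  d3:7  d4:0  d5:0  d6:0 → peak 14
OP2@4: d1:14  d2:9  d3:6  d4:1  d5:0  d6:0 → peak 14
OP2@5: d1:14  d2:9  d3:6  d4:0  d5:1  d6:0 → peak 14
OP2@6: d1:14  d2:9  d3:6  d4:0  d5:0  d6:1 → peak 14
Best is OP2@2, peak 14.

14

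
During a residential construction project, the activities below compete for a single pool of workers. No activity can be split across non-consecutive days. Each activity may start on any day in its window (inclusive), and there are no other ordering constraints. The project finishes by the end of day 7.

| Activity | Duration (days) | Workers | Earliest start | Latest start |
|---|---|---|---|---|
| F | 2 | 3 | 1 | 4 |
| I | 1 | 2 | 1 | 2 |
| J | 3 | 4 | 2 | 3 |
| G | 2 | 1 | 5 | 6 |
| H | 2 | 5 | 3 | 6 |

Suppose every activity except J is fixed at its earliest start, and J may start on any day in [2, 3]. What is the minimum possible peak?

9

J@2: d1:5  d2:7  d3:9  d4:9  d5:1  d6:1  d7:0 → peak 9
J@3: d1:5  d2:3  d3:9  d4:9  d5:5  d6:1  d7:0 → peak 9
Best is J@2, peak 9.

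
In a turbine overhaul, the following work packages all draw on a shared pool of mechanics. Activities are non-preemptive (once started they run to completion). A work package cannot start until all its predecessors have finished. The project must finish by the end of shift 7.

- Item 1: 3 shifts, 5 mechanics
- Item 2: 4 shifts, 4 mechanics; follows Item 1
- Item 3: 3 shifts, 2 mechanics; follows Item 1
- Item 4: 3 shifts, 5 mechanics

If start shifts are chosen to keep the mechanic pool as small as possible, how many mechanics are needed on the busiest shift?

10

Schedule Item 1@1, Item 2@4, Item 3@4, Item 4@1: s1:10  s2:10  s3:10  s4:6  s5:6  s6:6  s7:4 — peak 10.
No arrangement of the 10 feasible schedules does better.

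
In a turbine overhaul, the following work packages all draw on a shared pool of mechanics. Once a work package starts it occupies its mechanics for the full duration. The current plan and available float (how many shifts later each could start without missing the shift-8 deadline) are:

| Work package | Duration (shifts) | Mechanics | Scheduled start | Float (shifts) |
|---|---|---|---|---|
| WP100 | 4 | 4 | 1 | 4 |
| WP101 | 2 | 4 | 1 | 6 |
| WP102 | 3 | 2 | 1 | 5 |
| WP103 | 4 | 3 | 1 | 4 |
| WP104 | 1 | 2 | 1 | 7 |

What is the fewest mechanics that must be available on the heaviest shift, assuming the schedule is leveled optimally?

Early-start (WP100@1, WP101@1, WP102@1, WP103@1, WP104@1) gives peak 15: s1:15  s2:13  s3:9  s4:7  s5:0  s6:0  s7:0  s8:0.
Shift WP101→5, WP103→4, WP104→7.
Schedule WP100@1, WP101@5, WP102@1, WP103@4, WP104@7: s1:6  s2:6  s3:6  s4:7  s5:7  s6:7  s7:5  s8:0 — peak 7.

7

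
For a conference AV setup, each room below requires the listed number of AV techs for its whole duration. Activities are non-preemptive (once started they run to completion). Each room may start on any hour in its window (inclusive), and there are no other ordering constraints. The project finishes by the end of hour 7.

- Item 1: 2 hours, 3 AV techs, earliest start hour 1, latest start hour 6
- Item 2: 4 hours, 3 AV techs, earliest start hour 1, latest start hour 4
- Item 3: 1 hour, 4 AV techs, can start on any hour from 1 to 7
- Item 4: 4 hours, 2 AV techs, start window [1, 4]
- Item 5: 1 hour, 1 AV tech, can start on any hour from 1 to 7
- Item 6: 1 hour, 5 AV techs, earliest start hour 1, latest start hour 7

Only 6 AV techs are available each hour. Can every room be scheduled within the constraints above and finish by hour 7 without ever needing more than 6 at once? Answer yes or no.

Schedule Item 1@1, Item 2@1, Item 3@5, Item 4@3, Item 5@3, Item 6@7: h1:6  h2:6  h3:6  h4:5  h5:6  h6:2  h7:5 — peak 6 ≤ 6.

yes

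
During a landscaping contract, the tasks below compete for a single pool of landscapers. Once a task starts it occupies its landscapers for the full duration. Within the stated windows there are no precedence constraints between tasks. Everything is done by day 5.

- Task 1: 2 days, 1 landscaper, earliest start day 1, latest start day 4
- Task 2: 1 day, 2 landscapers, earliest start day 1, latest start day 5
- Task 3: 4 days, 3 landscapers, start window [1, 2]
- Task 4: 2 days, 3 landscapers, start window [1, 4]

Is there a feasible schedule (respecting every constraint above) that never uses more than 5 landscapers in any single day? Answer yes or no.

no

The minimum achievable peak is 6; 5 < 6, so no feasible schedule stays within the cap.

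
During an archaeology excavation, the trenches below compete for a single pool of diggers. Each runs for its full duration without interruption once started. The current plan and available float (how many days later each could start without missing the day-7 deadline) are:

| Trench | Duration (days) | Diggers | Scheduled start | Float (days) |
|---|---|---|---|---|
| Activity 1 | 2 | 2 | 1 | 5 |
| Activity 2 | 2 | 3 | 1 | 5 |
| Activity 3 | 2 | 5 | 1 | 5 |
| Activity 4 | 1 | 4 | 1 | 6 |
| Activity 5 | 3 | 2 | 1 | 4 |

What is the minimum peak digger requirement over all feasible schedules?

5

Early-start (Activity 1@1, Activity 2@1, Activity 3@1, Activity 4@1, Activity 5@1) gives peak 16: d1:16  d2:12  d3:2  d4:0  d5:0  d6:0  d7:0.
Shift Activity 2→3, Activity 3→5, Activity 4→7.
Schedule Activity 1@1, Activity 2@3, Activity 3@5, Activity 4@7, Activity 5@1: d1:4  d2:4  d3:5  d4:3  d5:5  d6:5  d7:4 — peak 5.
Total digger-days = 30 over 7 days ⇒ peak ≥ ⌈30/7⌉ = 5, so 5 is optimal.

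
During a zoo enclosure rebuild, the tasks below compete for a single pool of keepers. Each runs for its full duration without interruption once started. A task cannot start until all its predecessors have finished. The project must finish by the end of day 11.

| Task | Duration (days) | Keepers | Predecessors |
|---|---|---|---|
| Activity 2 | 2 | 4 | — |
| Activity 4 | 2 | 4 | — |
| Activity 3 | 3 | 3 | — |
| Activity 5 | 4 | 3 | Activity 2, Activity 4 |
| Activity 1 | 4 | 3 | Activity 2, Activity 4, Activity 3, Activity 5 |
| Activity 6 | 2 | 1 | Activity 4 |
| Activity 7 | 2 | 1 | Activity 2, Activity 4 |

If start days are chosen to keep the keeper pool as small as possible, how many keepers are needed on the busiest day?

8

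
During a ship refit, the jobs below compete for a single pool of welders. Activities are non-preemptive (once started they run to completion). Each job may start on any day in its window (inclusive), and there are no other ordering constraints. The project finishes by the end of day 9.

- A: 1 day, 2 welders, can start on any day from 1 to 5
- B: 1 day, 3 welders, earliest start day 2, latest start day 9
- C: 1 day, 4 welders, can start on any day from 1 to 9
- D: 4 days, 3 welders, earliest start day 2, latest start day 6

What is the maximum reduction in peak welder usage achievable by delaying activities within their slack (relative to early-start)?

Early-start peak: d1:6  d2:6  d3:3  d4:3  d5:3  d6:0  d7:0  d8:0  d9:0 ⇒ 6.
Leveled (A@1, B@2, C@3, D@4): d1:2  d2:3  d3:4  d4:3  d5:3  d6:3  d7:3  d8:0  d9:0 ⇒ 4.
Reduction 6 − 4 = 2.

2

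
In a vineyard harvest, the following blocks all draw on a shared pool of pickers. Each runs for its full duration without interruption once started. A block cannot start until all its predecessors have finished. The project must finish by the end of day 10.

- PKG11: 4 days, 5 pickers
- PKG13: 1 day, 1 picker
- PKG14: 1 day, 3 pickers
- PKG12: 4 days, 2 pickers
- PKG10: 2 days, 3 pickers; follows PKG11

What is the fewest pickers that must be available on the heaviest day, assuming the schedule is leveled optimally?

5

Early-start (PKG11@1, PKG13@1, PKG14@1, PKG12@1, PKG10@5) gives peak 11: d1:11  d2:7  d3:7  d4:7  d5:3  d6:3  d7:0  d8:0  d9:0  d10:0.
Shift PKG13→5, PKG14→5, PKG12→6, PKG10→6.
Schedule PKG11@1, PKG13@5, PKG14@5, PKG12@6, PKG10@6: d1:5  d2:5  d3:5  d4:5  d5:4  d6:5  d7:5  d8:2  d9:2  d10:0 — peak 5.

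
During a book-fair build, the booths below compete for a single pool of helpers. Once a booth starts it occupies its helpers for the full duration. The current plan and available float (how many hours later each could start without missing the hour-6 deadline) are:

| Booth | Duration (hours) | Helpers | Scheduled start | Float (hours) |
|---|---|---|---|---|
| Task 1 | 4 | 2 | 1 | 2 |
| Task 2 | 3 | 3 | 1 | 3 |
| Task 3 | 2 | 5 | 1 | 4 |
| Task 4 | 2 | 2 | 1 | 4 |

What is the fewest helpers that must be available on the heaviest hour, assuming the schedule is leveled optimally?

7

Early-start (Task 1@1, Task 2@1, Task 3@1, Task 4@1) gives peak 12: h1:12  h2:12  h3:5  h4:2  h5:0  h6:0.
Shift Task 3→4.
Schedule Task 1@1, Task 2@1, Task 3@4, Task 4@1: h1:7  h2:7  h3:5  h4:7  h5:5  h6:0 — peak 7.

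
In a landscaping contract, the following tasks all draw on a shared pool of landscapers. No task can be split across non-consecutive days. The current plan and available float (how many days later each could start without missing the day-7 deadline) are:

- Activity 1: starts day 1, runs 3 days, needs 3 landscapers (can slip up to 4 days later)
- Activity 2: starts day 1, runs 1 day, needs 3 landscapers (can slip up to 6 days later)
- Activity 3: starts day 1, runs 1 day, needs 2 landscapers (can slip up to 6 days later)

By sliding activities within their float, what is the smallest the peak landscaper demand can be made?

3

Early-start (Activity 1@1, Activity 2@1, Activity 3@1) gives peak 8: d1:8  d2:3  d3:3  d4:0  d5:0  d6:0  d7:0.
Shift Activity 2→4, Activity 3→5.
Schedule Activity 1@1, Activity 2@4, Activity 3@5: d1:3  d2:3  d3:3  d4:3  d5:2  d6:0  d7:0 — peak 3.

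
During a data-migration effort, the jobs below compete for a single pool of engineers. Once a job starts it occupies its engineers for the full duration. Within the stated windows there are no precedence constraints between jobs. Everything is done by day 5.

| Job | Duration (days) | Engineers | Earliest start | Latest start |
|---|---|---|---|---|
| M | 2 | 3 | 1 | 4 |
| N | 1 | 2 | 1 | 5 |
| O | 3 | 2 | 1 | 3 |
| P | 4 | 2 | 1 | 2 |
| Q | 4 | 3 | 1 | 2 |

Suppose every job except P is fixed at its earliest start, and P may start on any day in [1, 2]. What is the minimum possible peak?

P@1: d1:12  d2:10  d3:7  d4:5  d5:0 → peak 12
P@2: d1:10  d2:10  d3:7  d4:5  d5:2 → peak 10
Best is P@2, peak 10.

10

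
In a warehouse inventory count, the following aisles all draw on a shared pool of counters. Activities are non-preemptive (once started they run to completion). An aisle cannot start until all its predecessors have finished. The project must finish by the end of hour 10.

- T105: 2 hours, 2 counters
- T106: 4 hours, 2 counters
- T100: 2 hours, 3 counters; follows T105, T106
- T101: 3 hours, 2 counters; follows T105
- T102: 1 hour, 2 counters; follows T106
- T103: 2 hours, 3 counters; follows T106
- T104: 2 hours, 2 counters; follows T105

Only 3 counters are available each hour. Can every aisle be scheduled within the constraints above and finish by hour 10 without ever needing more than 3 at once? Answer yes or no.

no

Total counter-hours = 36; over 10 hours the average is 36/10 > 3, so some hour must exceed 3.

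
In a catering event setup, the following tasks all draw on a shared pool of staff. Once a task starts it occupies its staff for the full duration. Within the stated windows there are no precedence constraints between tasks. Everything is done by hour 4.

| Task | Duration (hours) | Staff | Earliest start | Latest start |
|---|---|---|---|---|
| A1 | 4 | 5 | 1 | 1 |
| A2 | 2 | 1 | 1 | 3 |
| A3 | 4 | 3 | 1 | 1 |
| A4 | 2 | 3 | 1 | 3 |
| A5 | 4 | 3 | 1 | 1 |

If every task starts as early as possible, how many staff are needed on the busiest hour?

15

Early-start schedule: A1@1, A2@1, A3@1, A4@1, A5@1.
Load per hour: hour 1: 15, hour 2: 15, hour 3: 11, hour 4: 11.
Peak is 15.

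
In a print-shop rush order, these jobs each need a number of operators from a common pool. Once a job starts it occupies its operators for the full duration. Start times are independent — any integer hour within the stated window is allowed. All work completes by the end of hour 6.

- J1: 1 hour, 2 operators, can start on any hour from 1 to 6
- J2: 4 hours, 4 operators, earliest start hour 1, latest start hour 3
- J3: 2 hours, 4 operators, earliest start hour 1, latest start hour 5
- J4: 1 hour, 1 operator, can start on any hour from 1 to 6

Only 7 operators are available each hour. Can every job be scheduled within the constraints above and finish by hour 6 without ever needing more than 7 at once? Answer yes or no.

Schedule J1@1, J2@1, J3@5, J4@2: h1:6  h2:5  h3:4  h4:4  h5:4  h6:4 — peak 6 ≤ 7.

yes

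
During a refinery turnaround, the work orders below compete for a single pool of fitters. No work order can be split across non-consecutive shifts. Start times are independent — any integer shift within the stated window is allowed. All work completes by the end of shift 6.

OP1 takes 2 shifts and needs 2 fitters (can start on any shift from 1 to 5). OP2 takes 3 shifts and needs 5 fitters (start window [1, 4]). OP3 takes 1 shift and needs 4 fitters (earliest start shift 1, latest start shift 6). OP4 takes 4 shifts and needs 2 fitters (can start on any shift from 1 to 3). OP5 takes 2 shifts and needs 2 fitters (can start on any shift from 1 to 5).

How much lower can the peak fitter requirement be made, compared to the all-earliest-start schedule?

8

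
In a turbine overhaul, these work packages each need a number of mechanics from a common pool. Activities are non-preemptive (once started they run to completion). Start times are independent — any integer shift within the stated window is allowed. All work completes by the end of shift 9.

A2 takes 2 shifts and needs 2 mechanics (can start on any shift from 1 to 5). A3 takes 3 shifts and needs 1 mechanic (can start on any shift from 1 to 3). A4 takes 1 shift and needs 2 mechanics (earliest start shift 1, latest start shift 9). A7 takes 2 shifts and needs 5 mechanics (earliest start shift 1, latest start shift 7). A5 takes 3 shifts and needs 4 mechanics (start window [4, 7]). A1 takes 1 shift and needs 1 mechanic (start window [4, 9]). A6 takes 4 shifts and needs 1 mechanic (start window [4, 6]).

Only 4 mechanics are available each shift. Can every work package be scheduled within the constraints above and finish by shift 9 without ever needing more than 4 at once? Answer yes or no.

no

The minimum achievable peak is 5; 4 < 5, so no feasible schedule stays within the cap.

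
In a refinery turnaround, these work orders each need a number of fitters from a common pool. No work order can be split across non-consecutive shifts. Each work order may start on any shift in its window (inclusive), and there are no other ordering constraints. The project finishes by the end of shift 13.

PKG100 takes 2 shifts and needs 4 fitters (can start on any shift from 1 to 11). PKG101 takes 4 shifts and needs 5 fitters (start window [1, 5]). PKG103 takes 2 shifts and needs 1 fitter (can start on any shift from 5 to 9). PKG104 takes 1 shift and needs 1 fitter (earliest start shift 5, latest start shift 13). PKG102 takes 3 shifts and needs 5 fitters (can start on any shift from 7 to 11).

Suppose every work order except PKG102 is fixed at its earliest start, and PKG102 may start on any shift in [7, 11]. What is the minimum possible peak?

PKG102@7: s1:9  s2:9  s3:5  s4:5  s5:2  s6:1  s7:5  s8:5  s9:5  s10:0  s11:0  s12:0  s13:0 → peak 9
PKG102@8: s1:9  s2:9  s3:5  s4:5  s5:2  s6:1  s7:0  s8:5  s9:5  s10:5  s11:0  s12:0  s13:0 → peak 9
PKG102@9: s1:9  s2:9  s3:5  s4:5  s5:2  s6:1  s7:0  s8:0  s9:5  s10:5  s11:5  s12:0  s13:0 → peak 9
PKG102@10: s1:9  s2:9  s3:5  s4:5  s5:2  s6:1  s7:0  s8:0  s9:0  s10:5  s11:5  s12:5  s13:0 → peak 9
PKG102@11: s1:9  s2:9  s3:5  s4:5  s5:2  s6:1  s7:0  s8:0  s9:0  s10:0  s11:5  s12:5  s13:5 → peak 9
Best is PKG102@7, peak 9.

9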